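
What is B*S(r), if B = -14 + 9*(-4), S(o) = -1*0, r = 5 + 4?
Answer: 0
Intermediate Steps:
r = 9
S(o) = 0
B = -50 (B = -14 - 36 = -50)
B*S(r) = -50*0 = 0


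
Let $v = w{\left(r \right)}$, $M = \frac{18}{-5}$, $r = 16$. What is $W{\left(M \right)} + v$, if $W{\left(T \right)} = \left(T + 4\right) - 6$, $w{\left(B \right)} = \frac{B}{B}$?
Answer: $- \frac{23}{5} \approx -4.6$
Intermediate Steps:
$M = - \frac{18}{5}$ ($M = 18 \left(- \frac{1}{5}\right) = - \frac{18}{5} \approx -3.6$)
$w{\left(B \right)} = 1$
$W{\left(T \right)} = -2 + T$ ($W{\left(T \right)} = \left(4 + T\right) - 6 = -2 + T$)
$v = 1$
$W{\left(M \right)} + v = \left(-2 - \frac{18}{5}\right) + 1 = - \frac{28}{5} + 1 = - \frac{23}{5}$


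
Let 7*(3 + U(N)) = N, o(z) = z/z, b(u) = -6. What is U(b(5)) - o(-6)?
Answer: -34/7 ≈ -4.8571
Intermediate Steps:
o(z) = 1
U(N) = -3 + N/7
U(b(5)) - o(-6) = (-3 + (⅐)*(-6)) - 1*1 = (-3 - 6/7) - 1 = -27/7 - 1 = -34/7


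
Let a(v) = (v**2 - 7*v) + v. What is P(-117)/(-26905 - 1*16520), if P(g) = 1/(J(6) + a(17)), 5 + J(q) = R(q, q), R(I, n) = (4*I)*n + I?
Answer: -1/14417100 ≈ -6.9362e-8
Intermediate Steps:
R(I, n) = I + 4*I*n (R(I, n) = 4*I*n + I = I + 4*I*n)
a(v) = v**2 - 6*v
J(q) = -5 + q*(1 + 4*q)
P(g) = 1/332 (P(g) = 1/((-5 + 6*(1 + 4*6)) + 17*(-6 + 17)) = 1/((-5 + 6*(1 + 24)) + 17*11) = 1/((-5 + 6*25) + 187) = 1/((-5 + 150) + 187) = 1/(145 + 187) = 1/332)
P(-117)/(-26905 - 1*16520) = 1/(332*(-26905 - 1*16520)) = 1/(332*(-26905 - 16520)) = (1/332)/(-43425) = (1/332)*(-1/43425) = -1/14417100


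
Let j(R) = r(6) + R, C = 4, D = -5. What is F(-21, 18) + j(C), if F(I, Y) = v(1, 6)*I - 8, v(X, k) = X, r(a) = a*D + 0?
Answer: -55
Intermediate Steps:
r(a) = -5*a (r(a) = a*(-5) + 0 = -5*a + 0 = -5*a)
j(R) = -30 + R (j(R) = -5*6 + R = -30 + R)
F(I, Y) = -8 + I (F(I, Y) = 1*I - 8 = I - 8 = -8 + I)
F(-21, 18) + j(C) = (-8 - 21) + (-30 + 4) = -29 - 26 = -55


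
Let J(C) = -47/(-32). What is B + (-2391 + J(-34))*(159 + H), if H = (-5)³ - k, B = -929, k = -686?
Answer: -3442783/2 ≈ -1.7214e+6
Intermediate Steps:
J(C) = 47/32 (J(C) = -47*(-1/32) = 47/32)
H = 561 (H = (-5)³ - 1*(-686) = -125 + 686 = 561)
B + (-2391 + J(-34))*(159 + H) = -929 + (-2391 + 47/32)*(159 + 561) = -929 - 76465/32*720 = -929 - 3440925/2 = -3442783/2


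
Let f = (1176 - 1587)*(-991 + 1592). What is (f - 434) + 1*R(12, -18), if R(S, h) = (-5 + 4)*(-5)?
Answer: -247440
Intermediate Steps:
R(S, h) = 5 (R(S, h) = -1*(-5) = 5)
f = -247011 (f = -411*601 = -247011)
(f - 434) + 1*R(12, -18) = (-247011 - 434) + 1*5 = -247445 + 5 = -247440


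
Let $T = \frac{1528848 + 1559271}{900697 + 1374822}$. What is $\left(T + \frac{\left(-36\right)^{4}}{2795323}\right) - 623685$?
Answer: $- \frac{16598869051460436}{26614270283} \approx -6.2368 \cdot 10^{5}$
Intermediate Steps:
$T = \frac{12921}{9521}$ ($T = \frac{3088119}{2275519} = 3088119 \cdot \frac{1}{2275519} = \frac{12921}{9521} \approx 1.3571$)
$\left(T + \frac{\left(-36\right)^{4}}{2795323}\right) - 623685 = \left(\frac{12921}{9521} + \frac{\left(-36\right)^{4}}{2795323}\right) - 623685 = \left(\frac{12921}{9521} + 1679616 \cdot \frac{1}{2795323}\right) - 623685 = \left(\frac{12921}{9521} + \frac{1679616}{2795323}\right) - 623685 = \frac{52109992419}{26614270283} - 623685 = - \frac{16598869051460436}{26614270283}$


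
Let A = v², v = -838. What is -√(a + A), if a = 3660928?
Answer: -2*√1090793 ≈ -2088.8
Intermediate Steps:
A = 702244 (A = (-838)² = 702244)
-√(a + A) = -√(3660928 + 702244) = -√4363172 = -2*√1090793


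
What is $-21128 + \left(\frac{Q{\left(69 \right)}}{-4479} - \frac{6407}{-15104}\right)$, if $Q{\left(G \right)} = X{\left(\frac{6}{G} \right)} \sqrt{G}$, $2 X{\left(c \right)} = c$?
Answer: $- \frac{319110905}{15104} - \frac{\sqrt{69}}{103017} \approx -21128.0$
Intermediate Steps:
$X{\left(c \right)} = \frac{c}{2}$
$Q{\left(G \right)} = \frac{3}{\sqrt{G}}$ ($Q{\left(G \right)} = \frac{6 \frac{1}{G}}{2} \sqrt{G} = \frac{3}{G} \sqrt{G} = \frac{3}{\sqrt{G}}$)
$-21128 + \left(\frac{Q{\left(69 \right)}}{-4479} - \frac{6407}{-15104}\right) = -21128 + \left(\frac{3 \frac{1}{\sqrt{69}}}{-4479} - \frac{6407}{-15104}\right) = -21128 + \left(3 \frac{\sqrt{69}}{69} \left(- \frac{1}{4479}\right) - - \frac{6407}{15104}\right) = -21128 + \left(\frac{\sqrt{69}}{23} \left(- \frac{1}{4479}\right) + \frac{6407}{15104}\right) = -21128 + \left(- \frac{\sqrt{69}}{103017} + \frac{6407}{15104}\right) = -21128 + \left(\frac{6407}{15104} - \frac{\sqrt{69}}{103017}\right) = - \frac{319110905}{15104} - \frac{\sqrt{69}}{103017}$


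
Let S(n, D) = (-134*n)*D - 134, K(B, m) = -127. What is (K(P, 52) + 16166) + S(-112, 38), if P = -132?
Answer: 586209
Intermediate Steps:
S(n, D) = -134 - 134*D*n (S(n, D) = -134*D*n - 134 = -134 - 134*D*n)
(K(P, 52) + 16166) + S(-112, 38) = (-127 + 16166) + (-134 - 134*38*(-112)) = 16039 + (-134 + 570304) = 16039 + 570170 = 586209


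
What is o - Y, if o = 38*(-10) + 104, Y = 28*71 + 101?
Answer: -2365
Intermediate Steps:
Y = 2089 (Y = 1988 + 101 = 2089)
o = -276 (o = -380 + 104 = -276)
o - Y = -276 - 1*2089 = -276 - 2089 = -2365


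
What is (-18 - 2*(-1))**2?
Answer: 256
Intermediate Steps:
(-18 - 2*(-1))**2 = (-18 + 2)**2 = (-16)**2 = 256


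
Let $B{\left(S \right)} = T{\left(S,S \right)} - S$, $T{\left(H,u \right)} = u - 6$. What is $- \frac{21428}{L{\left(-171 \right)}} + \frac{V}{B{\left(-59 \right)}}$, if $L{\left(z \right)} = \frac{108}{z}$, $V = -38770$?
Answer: $\frac{121168}{3} \approx 40389.0$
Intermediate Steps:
$T{\left(H,u \right)} = -6 + u$ ($T{\left(H,u \right)} = u - 6 = -6 + u$)
$B{\left(S \right)} = -6$ ($B{\left(S \right)} = \left(-6 + S\right) - S = -6$)
$- \frac{21428}{L{\left(-171 \right)}} + \frac{V}{B{\left(-59 \right)}} = - \frac{21428}{108 \frac{1}{-171}} - \frac{38770}{-6} = - \frac{21428}{108 \left(- \frac{1}{171}\right)} - - \frac{19385}{3} = - \frac{21428}{- \frac{12}{19}} + \frac{19385}{3} = \left(-21428\right) \left(- \frac{19}{12}\right) + \frac{19385}{3} = \frac{101783}{3} + \frac{19385}{3} = \frac{121168}{3}$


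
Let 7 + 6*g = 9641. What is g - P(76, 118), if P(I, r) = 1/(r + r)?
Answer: 1136809/708 ≈ 1605.7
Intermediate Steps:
P(I, r) = 1/(2*r)
g = 4817/3 (g = -7/6 + (⅙)*9641 = -7/6 + 9641/6 = 4817/3 ≈ 1605.7)
g - P(76, 118) = 4817/3 - 1/(2*118) = 4817/3 - 1*1/236 = 4817/3 - 1/236 = 1136809/708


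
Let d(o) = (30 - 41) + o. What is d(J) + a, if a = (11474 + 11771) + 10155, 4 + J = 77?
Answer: 33462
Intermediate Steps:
J = 73 (J = -4 + 77 = 73)
d(o) = -11 + o
a = 33400 (a = 23245 + 10155 = 33400)
d(J) + a = (-11 + 73) + 33400 = 62 + 33400 = 33462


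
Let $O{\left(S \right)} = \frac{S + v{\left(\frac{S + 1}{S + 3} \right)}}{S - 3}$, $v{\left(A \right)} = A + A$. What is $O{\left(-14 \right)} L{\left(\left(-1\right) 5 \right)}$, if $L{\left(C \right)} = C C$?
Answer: $\frac{3200}{187} \approx 17.112$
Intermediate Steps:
$v{\left(A \right)} = 2 A$
$O{\left(S \right)} = \frac{S + \frac{2 \left(1 + S\right)}{3 + S}}{-3 + S}$ ($O{\left(S \right)} = \frac{S + 2 \frac{S + 1}{S + 3}}{S - 3} = \frac{S + 2 \frac{1 + S}{3 + S}}{-3 + S} = \frac{S + \frac{2 \left(1 + S\right)}{3 + S}}{-3 + S}$)
$L{\left(C \right)} = C^{2}$
$O{\left(-14 \right)} L{\left(\left(-1\right) 5 \right)} = \frac{2 + \left(-14\right)^{2} + 5 \left(-14\right)}{-9 + \left(-14\right)^{2}} \left(\left(-1\right) 5\right)^{2} = \frac{2 + 196 - 70}{-9 + 196} \left(-5\right)^{2} = \frac{1}{187} \cdot 128 \cdot 25 = \frac{128}{187} \cdot 25 = \frac{3200}{187}$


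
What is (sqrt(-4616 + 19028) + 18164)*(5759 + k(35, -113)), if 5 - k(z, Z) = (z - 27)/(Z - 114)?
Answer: 23766431504/227 + 2616872*sqrt(3603)/227 ≈ 1.0539e+8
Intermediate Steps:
k(z, Z) = 5 - (-27 + z)/(-114 + Z) (k(z, Z) = 5 - (z - 27)/(Z - 114) = 5 - (-27 + z)/(-114 + Z))
(sqrt(-4616 + 19028) + 18164)*(5759 + k(35, -113)) = (sqrt(-4616 + 19028) + 18164)*(5759 + (-543 - 1*35 + 5*(-113))/(-114 - 113)) = (sqrt(14412) + 18164)*(5759 + (-543 - 35 - 565)/(-227)) = (2*sqrt(3603) + 18164)*(5759 - 1/227*(-1143)) = (18164 + 2*sqrt(3603))*(5759 + 1143/227) = (18164 + 2*sqrt(3603))*(1308436/227) = 23766431504/227 + 2616872*sqrt(3603)/227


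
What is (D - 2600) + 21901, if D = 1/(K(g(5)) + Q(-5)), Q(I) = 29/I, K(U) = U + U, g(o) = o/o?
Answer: 366714/19 ≈ 19301.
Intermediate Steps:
g(o) = 1
K(U) = 2*U
D = -5/19 (D = 1/(2*1 + 29/(-5)) = 1/(2 + 29*(-1/5)) = 1/(2 - 29/5) = 1/(-19/5) = -5/19 ≈ -0.26316)
(D - 2600) + 21901 = (-5/19 - 2600) + 21901 = -49405/19 + 21901 = 366714/19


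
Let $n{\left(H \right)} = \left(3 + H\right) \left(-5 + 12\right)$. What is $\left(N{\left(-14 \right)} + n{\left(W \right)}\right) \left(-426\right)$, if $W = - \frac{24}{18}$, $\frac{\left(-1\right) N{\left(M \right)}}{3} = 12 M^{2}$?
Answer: $3000886$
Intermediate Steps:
$N{\left(M \right)} = - 36 M^{2}$ ($N{\left(M \right)} = - 3 \cdot 12 M^{2} = - 36 M^{2}$)
$W = - \frac{4}{3}$ ($W = \left(-24\right) \frac{1}{18} = - \frac{4}{3} \approx -1.3333$)
$n{\left(H \right)} = 21 + 7 H$ ($n{\left(H \right)} = \left(3 + H\right) 7 = 21 + 7 H$)
$\left(N{\left(-14 \right)} + n{\left(W \right)}\right) \left(-426\right) = \left(- 36 \left(-14\right)^{2} + \left(21 + 7 \left(- \frac{4}{3}\right)\right)\right) \left(-426\right) = \left(\left(-36\right) 196 + \left(21 - \frac{28}{3}\right)\right) \left(-426\right) = \left(-7056 + \frac{35}{3}\right) \left(-426\right) = \left(- \frac{21133}{3}\right) \left(-426\right) = 3000886$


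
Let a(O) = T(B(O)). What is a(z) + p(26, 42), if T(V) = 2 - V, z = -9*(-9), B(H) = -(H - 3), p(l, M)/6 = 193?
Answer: 1238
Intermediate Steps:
p(l, M) = 1158 (p(l, M) = 6*193 = 1158)
B(H) = 3 - H (B(H) = -(-3 + H) = 3 - H)
z = 81
a(O) = -1 + O (a(O) = 2 - (3 - O) = 2 + (-3 + O) = -1 + O)
a(z) + p(26, 42) = (-1 + 81) + 1158 = 80 + 1158 = 1238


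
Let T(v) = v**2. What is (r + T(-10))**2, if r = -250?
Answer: 22500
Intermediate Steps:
(r + T(-10))**2 = (-250 + (-10)**2)**2 = (-250 + 100)**2 = (-150)**2 = 22500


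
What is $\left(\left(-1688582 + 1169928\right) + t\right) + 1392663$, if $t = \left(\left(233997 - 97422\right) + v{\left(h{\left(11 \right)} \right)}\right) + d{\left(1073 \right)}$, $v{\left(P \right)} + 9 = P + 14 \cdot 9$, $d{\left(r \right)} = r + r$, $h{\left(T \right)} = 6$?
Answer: $1012853$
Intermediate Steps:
$d{\left(r \right)} = 2 r$
$v{\left(P \right)} = 117 + P$ ($v{\left(P \right)} = -9 + \left(P + 14 \cdot 9\right) = -9 + \left(P + 126\right) = -9 + \left(126 + P\right) = 117 + P$)
$t = 138844$ ($t = \left(\left(233997 - 97422\right) + \left(117 + 6\right)\right) + 2 \cdot 1073 = \left(136575 + 123\right) + 2146 = 136698 + 2146 = 138844$)
$\left(\left(-1688582 + 1169928\right) + t\right) + 1392663 = \left(\left(-1688582 + 1169928\right) + 138844\right) + 1392663 = \left(-518654 + 138844\right) + 1392663 = -379810 + 1392663 = 1012853$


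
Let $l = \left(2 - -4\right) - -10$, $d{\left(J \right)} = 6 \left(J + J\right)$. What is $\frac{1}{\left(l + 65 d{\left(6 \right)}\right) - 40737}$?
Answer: $- \frac{1}{36041} \approx -2.7746 \cdot 10^{-5}$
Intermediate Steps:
$d{\left(J \right)} = 12 J$ ($d{\left(J \right)} = 6 \cdot 2 J = 12 J$)
$l = 16$ ($l = \left(2 + 4\right) + 10 = 6 + 10 = 16$)
$\frac{1}{\left(l + 65 d{\left(6 \right)}\right) - 40737} = \frac{1}{\left(16 + 65 \cdot 12 \cdot 6\right) - 40737} = \frac{1}{\left(16 + 65 \cdot 72\right) - 40737} = \frac{1}{\left(16 + 4680\right) - 40737} = \frac{1}{4696 - 40737} = \frac{1}{-36041} = - \frac{1}{36041}$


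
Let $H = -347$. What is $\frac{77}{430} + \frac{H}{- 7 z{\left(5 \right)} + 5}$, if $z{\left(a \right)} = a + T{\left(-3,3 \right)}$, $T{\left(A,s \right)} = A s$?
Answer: $- \frac{146669}{14190} \approx -10.336$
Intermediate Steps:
$z{\left(a \right)} = -9 + a$ ($z{\left(a \right)} = a - 9 = -9 + a$)
$\frac{77}{430} + \frac{H}{- 7 z{\left(5 \right)} + 5} = \frac{77}{430} - \frac{347}{- 7 \left(-9 + 5\right) + 5} = 77 \cdot \frac{1}{430} - \frac{347}{\left(-7\right) \left(-4\right) + 5} = \frac{77}{430} - \frac{347}{28 + 5} = \frac{77}{430} - \frac{347}{33} = - \frac{146669}{14190}$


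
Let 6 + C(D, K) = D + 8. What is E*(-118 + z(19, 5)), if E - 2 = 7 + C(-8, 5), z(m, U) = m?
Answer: -297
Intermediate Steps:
C(D, K) = 2 + D (C(D, K) = -6 + (D + 8) = -6 + (8 + D) = 2 + D)
E = 3 (E = 2 + (7 + (2 - 8)) = 2 + (7 - 6) = 2 + 1 = 3)
E*(-118 + z(19, 5)) = 3*(-118 + 19) = 3*(-99) = -297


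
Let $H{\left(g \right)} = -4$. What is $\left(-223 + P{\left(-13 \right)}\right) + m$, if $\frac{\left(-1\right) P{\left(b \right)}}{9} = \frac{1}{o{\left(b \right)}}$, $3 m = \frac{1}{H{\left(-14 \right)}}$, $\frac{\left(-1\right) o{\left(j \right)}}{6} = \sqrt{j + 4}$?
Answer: $- \frac{2677}{12} - \frac{i}{2} \approx -223.08 - 0.5 i$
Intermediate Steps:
$o{\left(j \right)} = - 6 \sqrt{4 + j}$ ($o{\left(j \right)} = - 6 \sqrt{j + 4} = - 6 \sqrt{4 + j}$)
$m = - \frac{1}{12}$ ($m = \frac{1}{3 \left(-4\right)} = \frac{1}{3} \left(- \frac{1}{4}\right) = - \frac{1}{12} \approx -0.083333$)
$P{\left(b \right)} = \frac{3}{2 \sqrt{4 + b}}$ ($P{\left(b \right)} = - \frac{9}{\left(-6\right) \sqrt{4 + b}} = - 9 \left(- \frac{1}{6 \sqrt{4 + b}}\right) = \frac{3}{2 \sqrt{4 + b}}$)
$\left(-223 + P{\left(-13 \right)}\right) + m = \left(-223 + \frac{3}{2 \sqrt{4 - 13}}\right) - \frac{1}{12} = \left(-223 + \frac{3}{2 \cdot 3 i}\right) - \frac{1}{12} = \left(-223 + \frac{3 \left(- \frac{i}{3}\right)}{2}\right) - \frac{1}{12} = \left(-223 - \frac{i}{2}\right) - \frac{1}{12} = - \frac{2677}{12} - \frac{i}{2}$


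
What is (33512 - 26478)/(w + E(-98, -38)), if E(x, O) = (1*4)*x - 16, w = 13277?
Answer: 7034/12869 ≈ 0.54659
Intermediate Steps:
E(x, O) = -16 + 4*x (E(x, O) = 4*x - 16 = -16 + 4*x)
(33512 - 26478)/(w + E(-98, -38)) = (33512 - 26478)/(13277 + (-16 + 4*(-98))) = 7034/(13277 + (-16 - 392)) = 7034/(13277 - 408) = 7034/12869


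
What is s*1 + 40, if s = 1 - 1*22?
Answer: 19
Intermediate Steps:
s = -21 (s = 1 - 22 = -21)
s*1 + 40 = -21*1 + 40 = -21 + 40 = 19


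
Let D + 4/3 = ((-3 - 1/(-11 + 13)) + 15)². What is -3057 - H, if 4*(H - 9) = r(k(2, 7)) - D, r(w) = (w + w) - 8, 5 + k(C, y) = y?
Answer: -145549/48 ≈ -3032.3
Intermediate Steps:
k(C, y) = -5 + y
r(w) = -8 + 2*w (r(w) = 2*w - 8 = -8 + 2*w)
D = 1571/12 (D = -4/3 + ((-3 - 1/(-11 + 13)) + 15)² = -4/3 + ((-3 - 1/2) + 15)² = -4/3 + ((-3 - 1*½) + 15)² = -4/3 + ((-3 - ½) + 15)² = -4/3 + (-7/2 + 15)² = -4/3 + (23/2)² = -4/3 + 529/4 = 1571/12 ≈ 130.92)
H = -1187/48 (H = 9 + ((-8 + 2*(-5 + 7)) - 1*1571/12)/4 = 9 + ((-8 + 2*2) - 1571/12)/4 = 9 + ((-8 + 4) - 1571/12)/4 = 9 + (-4 - 1571/12)/4 = 9 + (¼)*(-1619/12) = 9 - 1619/48 = -1187/48 ≈ -24.729)
-3057 - H = -3057 - 1*(-1187/48) = -3057 + 1187/48 = -145549/48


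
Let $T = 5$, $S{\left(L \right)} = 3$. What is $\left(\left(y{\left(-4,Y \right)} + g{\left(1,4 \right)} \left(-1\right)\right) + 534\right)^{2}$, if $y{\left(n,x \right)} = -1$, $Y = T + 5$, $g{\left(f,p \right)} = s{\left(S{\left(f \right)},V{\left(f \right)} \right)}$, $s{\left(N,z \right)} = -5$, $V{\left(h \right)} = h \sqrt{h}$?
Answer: $289444$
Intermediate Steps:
$V{\left(h \right)} = h^{\frac{3}{2}}$
$g{\left(f,p \right)} = -5$
$Y = 10$ ($Y = 5 + 5 = 10$)
$\left(\left(y{\left(-4,Y \right)} + g{\left(1,4 \right)} \left(-1\right)\right) + 534\right)^{2} = \left(\left(-1 - -5\right) + 534\right)^{2} = \left(\left(-1 + 5\right) + 534\right)^{2} = \left(4 + 534\right)^{2} = 538^{2} = 289444$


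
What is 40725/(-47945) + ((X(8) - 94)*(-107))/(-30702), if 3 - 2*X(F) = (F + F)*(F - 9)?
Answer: -15663569/13693092 ≈ -1.1439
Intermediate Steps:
X(F) = 3/2 - F*(-9 + F) (X(F) = 3/2 - (F + F)*(F - 9)/2 = 3/2 - 2*F*(-9 + F)/2 = 3/2 - F*(-9 + F))
40725/(-47945) + ((X(8) - 94)*(-107))/(-30702) = 40725/(-47945) + (((3/2 - 1*8² + 9*8) - 94)*(-107))/(-30702) = 40725*(-1/47945) + (((3/2 - 1*64 + 72) - 94)*(-107))*(-1/30702) = -8145/9589 + (((3/2 - 64 + 72) - 94)*(-107))*(-1/30702) = -8145/9589 + ((19/2 - 94)*(-107))*(-1/30702) = -8145/9589 - 169/2*(-107)*(-1/30702) = -8145/9589 + (18083/2)*(-1/30702) = -8145/9589 - 18083/61404 = -15663569/13693092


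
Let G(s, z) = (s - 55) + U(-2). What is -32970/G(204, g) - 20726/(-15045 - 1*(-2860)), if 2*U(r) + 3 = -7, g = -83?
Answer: -66459151/292440 ≈ -227.26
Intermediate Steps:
U(r) = -5 (U(r) = -3/2 + (½)*(-7) = -3/2 - 7/2 = -5)
G(s, z) = -60 + s (G(s, z) = (s - 55) - 5 = (-55 + s) - 5 = -60 + s)
-32970/G(204, g) - 20726/(-15045 - 1*(-2860)) = -32970/(-60 + 204) - 20726/(-15045 - 1*(-2860)) = -32970/144 - 20726/(-15045 + 2860) = -32970*1/144 - 20726/(-12185) = -5495/24 - 20726*(-1/12185) = -5495/24 + 20726/12185 = -66459151/292440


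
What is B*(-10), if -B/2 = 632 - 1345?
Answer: -14260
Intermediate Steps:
B = 1426 (B = -2*(632 - 1345) = -2*(-713) = 1426)
B*(-10) = 1426*(-10) = -14260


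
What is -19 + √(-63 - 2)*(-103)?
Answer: -19 - 103*I*√65 ≈ -19.0 - 830.41*I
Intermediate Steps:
-19 + √(-63 - 2)*(-103) = -19 + √(-65)*(-103) = -19 + (I*√65)*(-103) = -19 - 103*I*√65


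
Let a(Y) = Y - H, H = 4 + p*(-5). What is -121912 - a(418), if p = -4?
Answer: -122306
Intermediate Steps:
H = 24 (H = 4 - 4*(-5) = 4 + 20 = 24)
a(Y) = -24 + Y (a(Y) = Y - 1*24 = Y - 24 = -24 + Y)
-121912 - a(418) = -121912 - (-24 + 418) = -121912 - 1*394 = -121912 - 394 = -122306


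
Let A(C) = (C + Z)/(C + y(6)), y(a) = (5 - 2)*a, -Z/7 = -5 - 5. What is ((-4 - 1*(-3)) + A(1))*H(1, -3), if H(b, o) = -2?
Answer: -104/19 ≈ -5.4737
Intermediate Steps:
Z = 70 (Z = -7*(-5 - 5) = -7*(-10) = 70)
y(a) = 3*a
A(C) = (70 + C)/(18 + C) (A(C) = (C + 70)/(C + 3*6) = (70 + C)/(C + 18) = (70 + C)/(18 + C))
((-4 - 1*(-3)) + A(1))*H(1, -3) = ((-4 - 1*(-3)) + (70 + 1)/(18 + 1))*(-2) = ((-4 + 3) + 71/19)*(-2) = (-1 + (1/19)*71)*(-2) = (-1 + 71/19)*(-2) = (52/19)*(-2) = -104/19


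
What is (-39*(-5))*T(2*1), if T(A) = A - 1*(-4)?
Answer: 1170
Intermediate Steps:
T(A) = 4 + A (T(A) = A + 4 = 4 + A)
(-39*(-5))*T(2*1) = (-39*(-5))*(4 + 2*1) = 195*(4 + 2) = 195*6 = 1170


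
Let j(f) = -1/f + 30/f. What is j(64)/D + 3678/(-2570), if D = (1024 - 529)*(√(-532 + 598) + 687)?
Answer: -1832854444367/1280706989760 - 29*√66/14949887040 ≈ -1.4311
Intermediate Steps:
j(f) = 29/f
D = 340065 + 495*√66 (D = 495*(√66 + 687) = 495*(687 + √66) = 340065 + 495*√66 ≈ 3.4409e+5)
j(64)/D + 3678/(-2570) = (29/64)/(340065 + 495*√66) + 3678/(-2570) = (29*(1/64))/(340065 + 495*√66) + 3678*(-1/2570) = 29/(64*(340065 + 495*√66)) - 1839/1285 = -1839/1285 + 29/(64*(340065 + 495*√66))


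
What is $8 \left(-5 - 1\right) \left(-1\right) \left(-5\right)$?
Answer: $-240$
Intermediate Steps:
$8 \left(-5 - 1\right) \left(-1\right) \left(-5\right) = 8 \left(\left(-6\right) \left(-1\right)\right) \left(-5\right) = 8 \cdot 6 \left(-5\right) = 48 \left(-5\right) = -240$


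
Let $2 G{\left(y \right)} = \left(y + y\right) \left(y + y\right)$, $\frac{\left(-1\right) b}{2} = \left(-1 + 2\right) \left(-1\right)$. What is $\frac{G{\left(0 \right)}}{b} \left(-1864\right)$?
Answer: $0$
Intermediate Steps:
$b = 2$ ($b = - 2 \left(-1 + 2\right) \left(-1\right) = - 2 \cdot 1 \left(-1\right) = \left(-2\right) \left(-1\right) = 2$)
$G{\left(y \right)} = 2 y^{2}$ ($G{\left(y \right)} = \frac{\left(y + y\right) \left(y + y\right)}{2} = \frac{2 y 2 y}{2} = \frac{4 y^{2}}{2} = 2 y^{2}$)
$\frac{G{\left(0 \right)}}{b} \left(-1864\right) = \frac{2 \cdot 0^{2}}{2} \left(-1864\right) = 2 \cdot 0 \cdot \frac{1}{2} \left(-1864\right) = 0 \cdot \frac{1}{2} \left(-1864\right) = 0 \left(-1864\right) = 0$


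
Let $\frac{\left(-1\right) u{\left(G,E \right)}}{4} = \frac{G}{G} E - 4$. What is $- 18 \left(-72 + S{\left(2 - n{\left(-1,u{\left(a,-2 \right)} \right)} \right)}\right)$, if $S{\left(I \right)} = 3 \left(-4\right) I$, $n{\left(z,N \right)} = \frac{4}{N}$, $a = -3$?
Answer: $1692$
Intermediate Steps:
$u{\left(G,E \right)} = 16 - 4 E$ ($u{\left(G,E \right)} = - 4 \left(\frac{G}{G} E - 4\right) = - 4 \left(1 E - 4\right) = - 4 \left(E - 4\right) = - 4 \left(-4 + E\right) = 16 - 4 E$)
$S{\left(I \right)} = - 12 I$
$- 18 \left(-72 + S{\left(2 - n{\left(-1,u{\left(a,-2 \right)} \right)} \right)}\right) = - 18 \left(-72 - 12 \left(2 - \frac{4}{16 - -8}\right)\right) = - 18 \left(-72 - 12 \left(2 - \frac{4}{16 + 8}\right)\right) = - 18 \left(-72 - 12 \left(2 - \frac{4}{24}\right)\right) = - 18 \left(-72 - 12 \left(2 - 4 \cdot \frac{1}{24}\right)\right) = - 18 \left(-72 - 12 \left(2 - \frac{1}{6}\right)\right) = - 18 \left(-72 - 22\right) = \left(-18\right) \left(-94\right) = 1692$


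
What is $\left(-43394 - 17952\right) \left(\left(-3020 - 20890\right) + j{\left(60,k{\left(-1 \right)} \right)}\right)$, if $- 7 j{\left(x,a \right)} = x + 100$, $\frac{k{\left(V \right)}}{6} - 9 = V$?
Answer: $\frac{10277295380}{7} \approx 1.4682 \cdot 10^{9}$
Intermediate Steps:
$k{\left(V \right)} = 54 + 6 V$
$j{\left(x,a \right)} = - \frac{100}{7} - \frac{x}{7}$ ($j{\left(x,a \right)} = - \frac{x + 100}{7} = - \frac{100 + x}{7} = - \frac{100}{7} - \frac{x}{7}$)
$\left(-43394 - 17952\right) \left(\left(-3020 - 20890\right) + j{\left(60,k{\left(-1 \right)} \right)}\right) = \left(-43394 - 17952\right) \left(\left(-3020 - 20890\right) - \frac{160}{7}\right) = - 61346 \left(-23910 - \frac{160}{7}\right) = \left(-61346\right) \left(- \frac{167530}{7}\right) = \frac{10277295380}{7}$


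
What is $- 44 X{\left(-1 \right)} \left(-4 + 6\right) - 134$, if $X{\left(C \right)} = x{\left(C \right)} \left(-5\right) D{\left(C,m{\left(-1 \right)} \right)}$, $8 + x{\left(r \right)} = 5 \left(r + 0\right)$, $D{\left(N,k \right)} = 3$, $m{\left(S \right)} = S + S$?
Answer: $-17294$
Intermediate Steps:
$m{\left(S \right)} = 2 S$
$x{\left(r \right)} = -8 + 5 r$ ($x{\left(r \right)} = -8 + 5 \left(r + 0\right) = -8 + 5 r$)
$X{\left(C \right)} = 120 - 75 C$ ($X{\left(C \right)} = \left(-8 + 5 C\right) \left(-5\right) 3 = \left(40 - 25 C\right) 3 = 120 - 75 C$)
$- 44 X{\left(-1 \right)} \left(-4 + 6\right) - 134 = - 44 \left(120 - -75\right) \left(-4 + 6\right) - 134 = - 44 \left(120 + 75\right) 2 - 134 = - 44 \cdot 195 \cdot 2 - 134 = \left(-44\right) 390 - 134 = -17160 - 134 = -17294$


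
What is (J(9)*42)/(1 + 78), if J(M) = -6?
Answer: -252/79 ≈ -3.1899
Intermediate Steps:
(J(9)*42)/(1 + 78) = (-6*42)/(1 + 78) = -252/79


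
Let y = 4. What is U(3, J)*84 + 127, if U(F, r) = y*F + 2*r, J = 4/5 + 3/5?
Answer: 6851/5 ≈ 1370.2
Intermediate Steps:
J = 7/5 (J = 4*(⅕) + 3*(⅕) = ⅘ + ⅗ = 7/5 ≈ 1.4000)
U(F, r) = 2*r + 4*F (U(F, r) = 4*F + 2*r = 2*r + 4*F)
U(3, J)*84 + 127 = (2*(7/5) + 4*3)*84 + 127 = (14/5 + 12)*84 + 127 = (74/5)*84 + 127 = 6216/5 + 127 = 6851/5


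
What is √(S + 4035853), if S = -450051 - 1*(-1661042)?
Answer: 2*√1311711 ≈ 2290.6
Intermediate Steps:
S = 1210991 (S = -450051 + 1661042 = 1210991)
√(S + 4035853) = √(1210991 + 4035853) = √5246844 = 2*√1311711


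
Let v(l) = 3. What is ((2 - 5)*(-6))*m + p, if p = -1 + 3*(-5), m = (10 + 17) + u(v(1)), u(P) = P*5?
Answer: 740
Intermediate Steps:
u(P) = 5*P
m = 42 (m = (10 + 17) + 5*3 = 27 + 15 = 42)
p = -16 (p = -1 - 15 = -16)
((2 - 5)*(-6))*m + p = ((2 - 5)*(-6))*42 - 16 = -3*(-6)*42 - 16 = 18*42 - 16 = 756 - 16 = 740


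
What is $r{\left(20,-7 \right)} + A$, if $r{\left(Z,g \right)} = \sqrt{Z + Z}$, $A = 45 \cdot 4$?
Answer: $180 + 2 \sqrt{10} \approx 186.32$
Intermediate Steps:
$A = 180$
$r{\left(Z,g \right)} = \sqrt{2} \sqrt{Z}$ ($r{\left(Z,g \right)} = \sqrt{2 Z} = \sqrt{2} \sqrt{Z}$)
$r{\left(20,-7 \right)} + A = \sqrt{2} \sqrt{20} + 180 = \sqrt{2} \cdot 2 \sqrt{5} + 180 = 2 \sqrt{10} + 180 = 180 + 2 \sqrt{10}$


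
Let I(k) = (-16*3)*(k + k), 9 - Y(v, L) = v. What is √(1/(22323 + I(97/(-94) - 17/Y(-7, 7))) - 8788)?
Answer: I*√9848707983731211/1058631 ≈ 93.744*I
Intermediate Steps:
Y(v, L) = 9 - v
I(k) = -96*k
√(1/(22323 + I(97/(-94) - 17/Y(-7, 7))) - 8788) = √(1/(22323 - 96*(97/(-94) - 17/(9 - 1*(-7)))) - 8788) = √(1/(22323 - 96*(97*(-1/94) - 17/(9 + 7))) - 8788) = √(1/(22323 - 96*(-97/94 - 17/16)) - 8788) = √(1/(22323 - 96*(-1575/752)) - 8788) = √(1/(22323 + 9450/47) - 8788) = √(1/(1058631/47) - 8788) = √(47/1058631 - 8788) = √(-9303249181/1058631) = I*√9848707983731211/1058631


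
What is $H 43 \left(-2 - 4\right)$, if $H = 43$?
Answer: $-11094$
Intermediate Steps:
$H 43 \left(-2 - 4\right) = 43 \cdot 43 \left(-2 - 4\right) = 1849 \left(-6\right) = -11094$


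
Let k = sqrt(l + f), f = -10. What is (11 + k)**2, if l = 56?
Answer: (11 + sqrt(46))**2 ≈ 316.21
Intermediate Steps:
k = sqrt(46) (k = sqrt(56 - 10) = sqrt(46) ≈ 6.7823)
(11 + k)**2 = (11 + sqrt(46))**2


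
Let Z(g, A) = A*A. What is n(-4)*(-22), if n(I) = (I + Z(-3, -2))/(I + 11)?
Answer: 0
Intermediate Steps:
Z(g, A) = A**2
n(I) = (4 + I)/(11 + I) (n(I) = (I + (-2)**2)/(I + 11) = (I + 4)/(11 + I) = (4 + I)/(11 + I))
n(-4)*(-22) = ((4 - 4)/(11 - 4))*(-22) = (0/7)*(-22) = ((1/7)*0)*(-22) = 0*(-22) = 0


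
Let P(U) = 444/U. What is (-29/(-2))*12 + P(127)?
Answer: 22542/127 ≈ 177.50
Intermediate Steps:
(-29/(-2))*12 + P(127) = (-29/(-2))*12 + 444/127 = -½*(-29)*12 + 444*(1/127) = (29/2)*12 + 444/127 = 174 + 444/127 = 22542/127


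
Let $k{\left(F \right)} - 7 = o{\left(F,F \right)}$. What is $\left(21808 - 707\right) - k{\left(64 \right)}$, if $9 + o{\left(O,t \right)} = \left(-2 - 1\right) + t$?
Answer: $21042$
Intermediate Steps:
$o{\left(O,t \right)} = -12 + t$ ($o{\left(O,t \right)} = -9 + \left(\left(-2 - 1\right) + t\right) = -9 + \left(-3 + t\right) = -12 + t$)
$k{\left(F \right)} = -5 + F$ ($k{\left(F \right)} = 7 + \left(-12 + F\right) = -5 + F$)
$\left(21808 - 707\right) - k{\left(64 \right)} = \left(21808 - 707\right) - \left(-5 + 64\right) = 21101 - 59 = 21042$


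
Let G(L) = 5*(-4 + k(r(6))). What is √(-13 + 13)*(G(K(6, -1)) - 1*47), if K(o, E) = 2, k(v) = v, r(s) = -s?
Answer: 0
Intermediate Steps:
G(L) = -50 (G(L) = 5*(-4 - 1*6) = 5*(-4 - 6) = 5*(-10) = -50)
√(-13 + 13)*(G(K(6, -1)) - 1*47) = √(-13 + 13)*(-50 - 1*47) = √0*(-50 - 47) = 0*(-97) = 0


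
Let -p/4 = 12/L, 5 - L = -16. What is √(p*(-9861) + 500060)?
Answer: 2*√6401843/7 ≈ 722.91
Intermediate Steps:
L = 21 (L = 5 - 1*(-16) = 5 + 16 = 21)
p = -16/7 (p = -48/21 = -4*4/7 = -16/7 ≈ -2.2857)
√(p*(-9861) + 500060) = √(-16/7*(-9861) + 500060) = √(157776/7 + 500060) = √(3658196/7) = 2*√6401843/7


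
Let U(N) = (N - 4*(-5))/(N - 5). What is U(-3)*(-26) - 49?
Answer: 25/4 ≈ 6.2500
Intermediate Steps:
U(N) = (20 + N)/(-5 + N) (U(N) = (N + 20)/(-5 + N) = (20 + N)/(-5 + N))
U(-3)*(-26) - 49 = ((20 - 3)/(-5 - 3))*(-26) - 49 = (17/(-8))*(-26) - 49 = -1/8*17*(-26) - 49 = -17/8*(-26) - 49 = 221/4 - 49 = 25/4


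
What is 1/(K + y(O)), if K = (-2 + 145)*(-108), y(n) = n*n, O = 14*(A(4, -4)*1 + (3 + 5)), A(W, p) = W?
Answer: 1/12780 ≈ 7.8247e-5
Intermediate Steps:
O = 168 (O = 14*(4*1 + (3 + 5)) = 14*(4 + 8) = 14*12 = 168)
y(n) = n²
K = -15444 (K = 143*(-108) = -15444)
1/(K + y(O)) = 1/(-15444 + 168²) = 1/(-15444 + 28224) = 1/12780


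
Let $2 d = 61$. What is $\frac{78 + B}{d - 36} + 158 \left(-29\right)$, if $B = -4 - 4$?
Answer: $- \frac{50542}{11} \approx -4594.7$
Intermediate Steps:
$B = -8$ ($B = -4 - 4 = -8$)
$d = \frac{61}{2}$ ($d = \frac{1}{2} \cdot 61 = \frac{61}{2} \approx 30.5$)
$\frac{78 + B}{d - 36} + 158 \left(-29\right) = \frac{78 - 8}{\frac{61}{2} - 36} + 158 \left(-29\right) = \frac{70}{- \frac{11}{2}} - 4582 = 70 \left(- \frac{2}{11}\right) - 4582 = - \frac{140}{11} - 4582 = - \frac{50542}{11}$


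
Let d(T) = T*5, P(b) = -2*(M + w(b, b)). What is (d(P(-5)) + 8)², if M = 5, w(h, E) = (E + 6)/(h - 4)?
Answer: 135424/81 ≈ 1671.9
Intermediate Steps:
w(h, E) = (6 + E)/(-4 + h)
P(b) = -10 - 2*(6 + b)/(-4 + b) (P(b) = -2*(5 + (6 + b)/(-4 + b)) = -10 - 2*(6 + b)/(-4 + b))
d(T) = 5*T
(d(P(-5)) + 8)² = (5*(4*(7 - 3*(-5))/(-4 - 5)) + 8)² = (5*(4*(7 + 15)/(-9)) + 8)² = (5*(4*(-⅑)*22) + 8)² = (5*(-88/9) + 8)² = (-440/9 + 8)² = (-368/9)² = 135424/81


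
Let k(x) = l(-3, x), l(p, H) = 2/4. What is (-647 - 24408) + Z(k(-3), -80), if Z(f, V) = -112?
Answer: -25167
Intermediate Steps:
l(p, H) = ½ (l(p, H) = 2*(¼) = ½)
k(x) = ½
(-647 - 24408) + Z(k(-3), -80) = (-647 - 24408) - 112 = -25055 - 112 = -25167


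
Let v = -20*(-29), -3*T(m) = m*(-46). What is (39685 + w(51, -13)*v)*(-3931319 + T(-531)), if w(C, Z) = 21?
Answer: -204320144765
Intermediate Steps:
T(m) = 46*m/3 (T(m) = -m*(-46)/3 = -(-46)*m/3 = 46*m/3)
v = 580
(39685 + w(51, -13)*v)*(-3931319 + T(-531)) = (39685 + 21*580)*(-3931319 + (46/3)*(-531)) = (39685 + 12180)*(-3931319 - 8142) = 51865*(-3939461) = -204320144765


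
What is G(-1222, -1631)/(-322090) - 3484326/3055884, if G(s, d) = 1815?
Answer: -9398441590/8202247313 ≈ -1.1458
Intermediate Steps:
G(-1222, -1631)/(-322090) - 3484326/3055884 = 1815/(-322090) - 3484326/3055884 = 1815*(-1/322090) - 3484326*1/3055884 = -363/64418 - 580721/509314 = -9398441590/8202247313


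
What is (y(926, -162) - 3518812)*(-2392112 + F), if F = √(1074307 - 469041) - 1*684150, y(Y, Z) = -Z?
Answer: 10824289286300 - 165376550*√274 ≈ 1.0822e+13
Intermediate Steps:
F = -684150 + 47*√274 (F = √605266 - 684150 = 47*√274 - 684150 = -684150 + 47*√274 ≈ -6.8337e+5)
(y(926, -162) - 3518812)*(-2392112 + F) = (-1*(-162) - 3518812)*(-2392112 + (-684150 + 47*√274)) = (162 - 3518812)*(-3076262 + 47*√274) = -3518650*(-3076262 + 47*√274) = 10824289286300 - 165376550*√274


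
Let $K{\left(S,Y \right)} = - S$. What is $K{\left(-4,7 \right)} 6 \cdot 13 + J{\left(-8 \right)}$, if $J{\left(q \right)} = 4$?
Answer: $316$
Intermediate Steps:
$K{\left(-4,7 \right)} 6 \cdot 13 + J{\left(-8 \right)} = \left(-1\right) \left(-4\right) 6 \cdot 13 + 4 = 4 \cdot 78 + 4 = 312 + 4 = 316$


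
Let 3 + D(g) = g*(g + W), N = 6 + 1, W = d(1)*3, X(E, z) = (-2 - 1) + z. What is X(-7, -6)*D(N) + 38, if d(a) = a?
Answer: -565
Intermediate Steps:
X(E, z) = -3 + z
W = 3 (W = 1*3 = 3)
N = 7
D(g) = -3 + g*(3 + g) (D(g) = -3 + g*(g + 3) = -3 + g*(3 + g))
X(-7, -6)*D(N) + 38 = (-3 - 6)*(-3 + 7**2 + 3*7) + 38 = -9*(-3 + 49 + 21) + 38 = -9*67 + 38 = -603 + 38 = -565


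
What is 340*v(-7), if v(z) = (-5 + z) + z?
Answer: -6460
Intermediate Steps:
v(z) = -5 + 2*z
340*v(-7) = 340*(-5 + 2*(-7)) = 340*(-5 - 14) = 340*(-19) = -6460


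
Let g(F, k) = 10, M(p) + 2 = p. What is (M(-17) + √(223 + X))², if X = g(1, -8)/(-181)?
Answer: (3439 - √7303893)²/32761 ≈ 16.554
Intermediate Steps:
M(p) = -2 + p
X = -10/181 (X = 10/(-181) = 10*(-1/181) = -10/181 ≈ -0.055249)
(M(-17) + √(223 + X))² = ((-2 - 17) + √(223 - 10/181))² = (-19 + √(40353/181))² = (-19 + √7303893/181)²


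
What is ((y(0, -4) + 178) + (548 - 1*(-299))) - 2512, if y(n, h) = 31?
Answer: -1456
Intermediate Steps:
((y(0, -4) + 178) + (548 - 1*(-299))) - 2512 = ((31 + 178) + (548 - 1*(-299))) - 2512 = (209 + (548 + 299)) - 2512 = (209 + 847) - 2512 = 1056 - 2512 = -1456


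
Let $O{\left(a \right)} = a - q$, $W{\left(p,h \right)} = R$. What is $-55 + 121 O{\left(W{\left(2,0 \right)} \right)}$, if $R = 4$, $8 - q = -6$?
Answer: $-1265$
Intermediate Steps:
$q = 14$ ($q = 8 - -6 = 8 + 6 = 14$)
$W{\left(p,h \right)} = 4$
$O{\left(a \right)} = -14 + a$ ($O{\left(a \right)} = a - 14 = -14 + a$)
$-55 + 121 O{\left(W{\left(2,0 \right)} \right)} = -55 + 121 \left(-14 + 4\right) = -55 + 121 \left(-10\right) = -55 - 1210 = -1265$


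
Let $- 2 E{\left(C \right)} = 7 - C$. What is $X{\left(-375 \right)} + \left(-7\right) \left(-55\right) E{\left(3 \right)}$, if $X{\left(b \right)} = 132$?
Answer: $-638$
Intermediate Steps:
$E{\left(C \right)} = - \frac{7}{2} + \frac{C}{2}$ ($E{\left(C \right)} = - \frac{7 - C}{2} = - \frac{7}{2} + \frac{C}{2}$)
$X{\left(-375 \right)} + \left(-7\right) \left(-55\right) E{\left(3 \right)} = 132 + \left(-7\right) \left(-55\right) \left(- \frac{7}{2} + \frac{1}{2} \cdot 3\right) = 132 + 385 \left(- \frac{7}{2} + \frac{3}{2}\right) = 132 + 385 \left(-2\right) = 132 - 770 = -638$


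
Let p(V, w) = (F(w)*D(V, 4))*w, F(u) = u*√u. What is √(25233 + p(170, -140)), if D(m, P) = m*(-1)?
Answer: √(25233 - 6664000*I*√35) ≈ 4441.3 - 4438.4*I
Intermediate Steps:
D(m, P) = -m
F(u) = u^(3/2)
p(V, w) = -V*w^(5/2) (p(V, w) = (w^(3/2)*(-V))*w = (-V*w^(3/2))*w = -V*w^(5/2))
√(25233 + p(170, -140)) = √(25233 - 1*170*(-140)^(5/2)) = √(25233 - 1*170*39200*I*√35) = √(25233 - 6664000*I*√35)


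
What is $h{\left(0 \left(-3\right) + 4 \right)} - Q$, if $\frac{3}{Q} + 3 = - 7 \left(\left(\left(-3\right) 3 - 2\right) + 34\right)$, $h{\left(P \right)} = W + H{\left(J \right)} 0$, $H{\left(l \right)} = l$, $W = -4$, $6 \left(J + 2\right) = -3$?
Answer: $- \frac{653}{164} \approx -3.9817$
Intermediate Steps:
$J = - \frac{5}{2}$ ($J = -2 + \frac{1}{6} \left(-3\right) = -2 - \frac{1}{2} = - \frac{5}{2} \approx -2.5$)
$h{\left(P \right)} = -4$ ($h{\left(P \right)} = -4 - 0 = -4 + 0 = -4$)
$Q = - \frac{3}{164}$ ($Q = \frac{3}{-3 - 7 \left(\left(\left(-3\right) 3 - 2\right) + 34\right)} = \frac{3}{-3 - 7 \left(\left(-9 - 2\right) + 34\right)} = \frac{3}{-3 - 7 \left(-11 + 34\right)} = \frac{3}{-3 - 161} = \frac{3}{-164} = 3 \left(- \frac{1}{164}\right) = - \frac{3}{164} \approx -0.018293$)
$h{\left(0 \left(-3\right) + 4 \right)} - Q = -4 - - \frac{3}{164} = -4 + \frac{3}{164} = - \frac{653}{164}$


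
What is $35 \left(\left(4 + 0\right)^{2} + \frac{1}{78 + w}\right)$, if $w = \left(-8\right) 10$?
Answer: $\frac{1085}{2} \approx 542.5$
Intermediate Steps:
$w = -80$
$35 \left(\left(4 + 0\right)^{2} + \frac{1}{78 + w}\right) = 35 \left(\left(4 + 0\right)^{2} + \frac{1}{78 - 80}\right) = 35 \left(4^{2} + \frac{1}{-2}\right) = 35 \left(16 - \frac{1}{2}\right) = 35 \cdot \frac{31}{2} = \frac{1085}{2}$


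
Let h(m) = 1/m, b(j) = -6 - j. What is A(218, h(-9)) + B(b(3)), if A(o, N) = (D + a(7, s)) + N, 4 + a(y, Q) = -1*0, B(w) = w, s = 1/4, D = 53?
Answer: 359/9 ≈ 39.889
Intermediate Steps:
s = ¼ ≈ 0.25000
a(y, Q) = -4 (a(y, Q) = -4 - 1*0 = -4 + 0 = -4)
A(o, N) = 49 + N (A(o, N) = (53 - 4) + N = 49 + N)
A(218, h(-9)) + B(b(3)) = (49 + 1/(-9)) + (-6 - 1*3) = (49 - ⅑) + (-6 - 3) = 440/9 - 9 = 359/9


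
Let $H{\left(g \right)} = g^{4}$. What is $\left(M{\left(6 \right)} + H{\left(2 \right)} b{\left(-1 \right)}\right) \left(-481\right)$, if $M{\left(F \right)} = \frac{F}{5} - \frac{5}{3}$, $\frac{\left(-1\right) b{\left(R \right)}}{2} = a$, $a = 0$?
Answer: $\frac{3367}{15} \approx 224.47$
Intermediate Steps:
$b{\left(R \right)} = 0$ ($b{\left(R \right)} = \left(-2\right) 0 = 0$)
$M{\left(F \right)} = - \frac{5}{3} + \frac{F}{5}$ ($M{\left(F \right)} = F \frac{1}{5} - \frac{5}{3} = \frac{F}{5} - \frac{5}{3} = - \frac{5}{3} + \frac{F}{5}$)
$\left(M{\left(6 \right)} + H{\left(2 \right)} b{\left(-1 \right)}\right) \left(-481\right) = \left(\left(- \frac{5}{3} + \frac{1}{5} \cdot 6\right) + 2^{4} \cdot 0\right) \left(-481\right) = \left(\left(- \frac{5}{3} + \frac{6}{5}\right) + 16 \cdot 0\right) \left(-481\right) = \left(- \frac{7}{15} + 0\right) \left(-481\right) = \left(- \frac{7}{15}\right) \left(-481\right) = \frac{3367}{15}$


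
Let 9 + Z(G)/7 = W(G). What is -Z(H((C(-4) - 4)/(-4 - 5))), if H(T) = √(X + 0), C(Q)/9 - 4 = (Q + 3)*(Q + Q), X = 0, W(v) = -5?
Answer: 98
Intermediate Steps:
C(Q) = 36 + 18*Q*(3 + Q) (C(Q) = 36 + 9*((Q + 3)*(Q + Q)) = 36 + 9*((3 + Q)*(2*Q)) = 36 + 9*(2*Q*(3 + Q)) = 36 + 18*Q*(3 + Q))
H(T) = 0 (H(T) = √(0 + 0) = √0 = 0)
Z(G) = -98 (Z(G) = -63 + 7*(-5) = -63 - 35 = -98)
-Z(H((C(-4) - 4)/(-4 - 5))) = -1*(-98) = 98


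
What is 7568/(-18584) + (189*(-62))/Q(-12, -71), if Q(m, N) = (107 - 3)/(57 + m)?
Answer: -612519757/120796 ≈ -5070.7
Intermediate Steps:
Q(m, N) = 104/(57 + m)
7568/(-18584) + (189*(-62))/Q(-12, -71) = 7568/(-18584) + (189*(-62))/((104/(57 - 12))) = 7568*(-1/18584) - 11718/(104/45) = -946/2323 - 11718/(104*(1/45)) = -946/2323 - 11718/104/45 = -946/2323 - 11718*45/104 = -946/2323 - 263655/52 = -612519757/120796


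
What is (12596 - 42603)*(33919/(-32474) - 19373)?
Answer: 18878985699047/32474 ≈ 5.8136e+8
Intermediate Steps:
(12596 - 42603)*(33919/(-32474) - 19373) = -30007*(33919*(-1/32474) - 19373) = -30007*(-33919/32474 - 19373) = -30007*(-629152721/32474) = 18878985699047/32474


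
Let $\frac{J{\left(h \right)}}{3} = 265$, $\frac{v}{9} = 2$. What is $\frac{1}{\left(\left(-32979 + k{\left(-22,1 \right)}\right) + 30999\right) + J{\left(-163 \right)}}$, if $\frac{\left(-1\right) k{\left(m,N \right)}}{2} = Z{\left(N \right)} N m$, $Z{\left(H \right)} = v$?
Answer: $- \frac{1}{393} \approx -0.0025445$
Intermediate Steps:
$v = 18$ ($v = 9 \cdot 2 = 18$)
$Z{\left(H \right)} = 18$
$k{\left(m,N \right)} = - 36 N m$ ($k{\left(m,N \right)} = - 2 \cdot 18 N m = - 36 N m$)
$J{\left(h \right)} = 795$ ($J{\left(h \right)} = 3 \cdot 265 = 795$)
$\frac{1}{\left(\left(-32979 + k{\left(-22,1 \right)}\right) + 30999\right) + J{\left(-163 \right)}} = \frac{1}{\left(\left(-32979 - 36 \left(-22\right)\right) + 30999\right) + 795} = \frac{1}{\left(\left(-32979 + 792\right) + 30999\right) + 795} = \frac{1}{\left(-32187 + 30999\right) + 795} = \frac{1}{-1188 + 795} = \frac{1}{-393} = - \frac{1}{393}$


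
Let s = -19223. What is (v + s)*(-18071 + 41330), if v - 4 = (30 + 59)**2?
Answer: -262780182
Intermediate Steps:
v = 7925 (v = 4 + (30 + 59)**2 = 4 + 89**2 = 4 + 7921 = 7925)
(v + s)*(-18071 + 41330) = (7925 - 19223)*(-18071 + 41330) = -11298*23259 = -262780182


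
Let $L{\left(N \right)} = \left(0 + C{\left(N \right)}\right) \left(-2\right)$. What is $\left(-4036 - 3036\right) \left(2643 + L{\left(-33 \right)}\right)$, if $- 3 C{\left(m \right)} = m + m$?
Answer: $-18380128$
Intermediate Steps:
$C{\left(m \right)} = - \frac{2 m}{3}$ ($C{\left(m \right)} = - \frac{m + m}{3} = - \frac{2 m}{3}$)
$L{\left(N \right)} = \frac{4 N}{3}$ ($L{\left(N \right)} = \left(0 - \frac{2 N}{3}\right) \left(-2\right) = - \frac{2 N}{3} \left(-2\right) = \frac{4 N}{3}$)
$\left(-4036 - 3036\right) \left(2643 + L{\left(-33 \right)}\right) = \left(-4036 - 3036\right) \left(2643 + \frac{4}{3} \left(-33\right)\right) = - 7072 \left(2643 - 44\right) = \left(-7072\right) 2599 = -18380128$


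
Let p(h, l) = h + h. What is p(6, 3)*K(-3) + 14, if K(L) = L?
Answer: -22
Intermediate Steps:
p(h, l) = 2*h
p(6, 3)*K(-3) + 14 = (2*6)*(-3) + 14 = 12*(-3) + 14 = -36 + 14 = -22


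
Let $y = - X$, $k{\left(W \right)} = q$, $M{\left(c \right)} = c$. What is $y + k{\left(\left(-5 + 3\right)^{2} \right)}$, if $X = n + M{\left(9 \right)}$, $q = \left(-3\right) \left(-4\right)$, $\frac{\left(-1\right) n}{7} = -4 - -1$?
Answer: $-18$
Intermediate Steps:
$n = 21$ ($n = - 7 \left(-4 - -1\right) = - 7 \left(-4 + 1\right) = \left(-7\right) \left(-3\right) = 21$)
$q = 12$
$k{\left(W \right)} = 12$
$X = 30$ ($X = 21 + 9 = 30$)
$y = -30$ ($y = \left(-1\right) 30 = -30$)
$y + k{\left(\left(-5 + 3\right)^{2} \right)} = -30 + 12 = -18$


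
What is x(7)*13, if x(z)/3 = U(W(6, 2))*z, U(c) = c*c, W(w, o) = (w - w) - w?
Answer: 9828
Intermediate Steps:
W(w, o) = -w (W(w, o) = 0 - w = -w)
U(c) = c²
x(z) = 108*z (x(z) = 3*((-1*6)²*z) = 3*((-6)²*z) = 3*(36*z) = 108*z)
x(7)*13 = (108*7)*13 = 756*13 = 9828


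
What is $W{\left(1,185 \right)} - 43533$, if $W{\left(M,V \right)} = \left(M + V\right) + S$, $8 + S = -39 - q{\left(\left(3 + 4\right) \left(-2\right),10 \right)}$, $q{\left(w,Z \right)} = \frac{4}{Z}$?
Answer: $- \frac{216972}{5} \approx -43394.0$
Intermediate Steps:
$S = - \frac{237}{5}$ ($S = -8 - \left(39 + \frac{4}{10}\right) = -8 - \left(39 + 4 \cdot \frac{1}{10}\right) = -8 - \frac{197}{5} = - \frac{237}{5} \approx -47.4$)
$W{\left(M,V \right)} = - \frac{237}{5} + M + V$ ($W{\left(M,V \right)} = \left(M + V\right) - \frac{237}{5} = - \frac{237}{5} + M + V$)
$W{\left(1,185 \right)} - 43533 = \left(- \frac{237}{5} + 1 + 185\right) - 43533 = \frac{693}{5} - 43533 = - \frac{216972}{5}$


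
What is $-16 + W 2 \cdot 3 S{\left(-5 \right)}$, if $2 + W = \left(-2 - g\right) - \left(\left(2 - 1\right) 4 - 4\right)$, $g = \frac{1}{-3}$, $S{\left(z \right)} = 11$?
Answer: $-258$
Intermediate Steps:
$g = - \frac{1}{3} \approx -0.33333$
$W = - \frac{11}{3}$ ($W = -2 - \left(- \frac{7}{3} + \left(2 - 1\right) 4\right) = -2 + \left(\left(-2 + \frac{1}{3}\right) - \left(\left(2 - 1\right) 4 - 4\right)\right) = -2 - \left(- \frac{7}{3} + 4\right) = -2 - \frac{5}{3} = - \frac{11}{3} \approx -3.6667$)
$-16 + W 2 \cdot 3 S{\left(-5 \right)} = -16 + \left(- \frac{11}{3}\right) 2 \cdot 3 \cdot 11 = -16 + \left(- \frac{22}{3}\right) 3 \cdot 11 = -16 - 242 = -258$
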